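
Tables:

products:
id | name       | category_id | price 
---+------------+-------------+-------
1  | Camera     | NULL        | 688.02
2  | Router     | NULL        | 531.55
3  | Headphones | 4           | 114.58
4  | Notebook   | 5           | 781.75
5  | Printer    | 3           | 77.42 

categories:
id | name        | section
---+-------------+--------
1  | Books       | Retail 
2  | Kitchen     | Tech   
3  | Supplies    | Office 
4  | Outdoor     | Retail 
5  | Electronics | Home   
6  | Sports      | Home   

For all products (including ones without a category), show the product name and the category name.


LEFT JOIN keeps every row from products (the left table); where category_id has no match in categories, the category columns become NULL. Walk through each product:
  - product 1 (Camera): category_id=NULL, no match -> kept with NULL
  - product 2 (Router): category_id=NULL, no match -> kept with NULL
  - product 3 (Headphones): category_id=4 -> matches Outdoor
  - product 4 (Notebook): category_id=5 -> matches Electronics
  - product 5 (Printer): category_id=3 -> matches Supplies
All 5 rows appear; 2 have NULL category.

SQL:
SELECT a.name, b.name AS category
FROM products a
LEFT JOIN categories b ON a.category_id = b.id

Result:
name       | category   
-----------+------------
Camera     | NULL       
Router     | NULL       
Headphones | Outdoor    
Notebook   | Electronics
Printer    | Supplies   


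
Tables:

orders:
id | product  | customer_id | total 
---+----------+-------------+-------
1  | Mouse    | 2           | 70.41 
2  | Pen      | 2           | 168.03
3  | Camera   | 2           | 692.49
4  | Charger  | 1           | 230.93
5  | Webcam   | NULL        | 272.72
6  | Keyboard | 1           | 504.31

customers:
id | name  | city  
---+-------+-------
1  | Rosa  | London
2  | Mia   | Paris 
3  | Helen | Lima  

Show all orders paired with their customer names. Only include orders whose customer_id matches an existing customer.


INNER JOIN keeps only orders rows whose customer_id matches an id in customers. Walk through each order:
  - order 1 (Mouse): customer_id=2 -> matches Mia
  - order 2 (Pen): customer_id=2 -> matches Mia
  - order 3 (Camera): customer_id=2 -> matches Mia
  - order 4 (Charger): customer_id=1 -> matches Rosa
  - order 5 (Webcam): customer_id=NULL, no match -> dropped
  - order 6 (Keyboard): customer_id=1 -> matches Rosa
So 1 of 6 rows is dropped.

SQL:
SELECT a.product, b.name AS customer
FROM orders a
INNER JOIN customers b ON a.customer_id = b.id

Result:
product  | customer
---------+---------
Mouse    | Mia     
Pen      | Mia     
Camera   | Mia     
Charger  | Rosa    
Keyboard | Rosa    


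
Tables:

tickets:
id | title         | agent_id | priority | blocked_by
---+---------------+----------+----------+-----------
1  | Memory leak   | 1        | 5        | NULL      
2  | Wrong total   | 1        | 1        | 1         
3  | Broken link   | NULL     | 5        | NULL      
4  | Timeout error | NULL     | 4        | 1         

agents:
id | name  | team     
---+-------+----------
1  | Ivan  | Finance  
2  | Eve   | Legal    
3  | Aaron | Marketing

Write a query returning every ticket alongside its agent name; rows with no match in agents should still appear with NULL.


LEFT JOIN keeps every row from tickets (the left table); where agent_id has no match in agents, the agent columns become NULL. Walk through each ticket:
  - ticket 1 (Memory leak): agent_id=1 -> matches Ivan
  - ticket 2 (Wrong total): agent_id=1 -> matches Ivan
  - ticket 3 (Broken link): agent_id=NULL, no match -> kept with NULL
  - ticket 4 (Timeout error): agent_id=NULL, no match -> kept with NULL
All 4 rows appear; 2 have NULL agent.

SQL:
SELECT a.title, b.name AS agent
FROM tickets a
LEFT JOIN agents b ON a.agent_id = b.id

Result:
title         | agent
--------------+------
Memory leak   | Ivan 
Wrong total   | Ivan 
Broken link   | NULL 
Timeout error | NULL 


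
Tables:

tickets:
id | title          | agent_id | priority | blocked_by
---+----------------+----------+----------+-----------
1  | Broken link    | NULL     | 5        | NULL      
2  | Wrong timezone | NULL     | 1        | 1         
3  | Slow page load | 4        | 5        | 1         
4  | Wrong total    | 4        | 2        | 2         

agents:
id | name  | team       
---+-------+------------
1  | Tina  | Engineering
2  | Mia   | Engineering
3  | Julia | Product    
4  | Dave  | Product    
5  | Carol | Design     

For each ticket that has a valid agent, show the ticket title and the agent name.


INNER JOIN keeps only tickets rows whose agent_id matches an id in agents. Walk through each ticket:
  - ticket 1 (Broken link): agent_id=NULL, no match -> dropped
  - ticket 2 (Wrong timezone): agent_id=NULL, no match -> dropped
  - ticket 3 (Slow page load): agent_id=4 -> matches Dave
  - ticket 4 (Wrong total): agent_id=4 -> matches Dave
So 2 of 4 rows are dropped.

SQL:
SELECT a.title, b.name AS agent
FROM tickets a
INNER JOIN agents b ON a.agent_id = b.id

Result:
title          | agent
---------------+------
Slow page load | Dave 
Wrong total    | Dave 


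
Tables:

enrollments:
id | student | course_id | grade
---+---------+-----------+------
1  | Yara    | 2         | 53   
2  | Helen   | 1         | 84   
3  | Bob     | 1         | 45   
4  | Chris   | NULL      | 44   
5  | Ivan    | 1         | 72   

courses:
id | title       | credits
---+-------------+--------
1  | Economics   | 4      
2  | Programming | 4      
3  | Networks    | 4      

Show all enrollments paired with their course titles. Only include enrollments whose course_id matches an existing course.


INNER JOIN keeps only enrollments rows whose course_id matches an id in courses. Walk through each enrollment:
  - enrollment 1 (Yara): course_id=2 -> matches Programming
  - enrollment 2 (Helen): course_id=1 -> matches Economics
  - enrollment 3 (Bob): course_id=1 -> matches Economics
  - enrollment 4 (Chris): course_id=NULL, no match -> dropped
  - enrollment 5 (Ivan): course_id=1 -> matches Economics
So 1 of 5 rows is dropped.

SQL:
SELECT a.student, b.title AS course
FROM enrollments a
INNER JOIN courses b ON a.course_id = b.id

Result:
student | course     
--------+------------
Yara    | Programming
Helen   | Economics  
Bob     | Economics  
Ivan    | Economics  


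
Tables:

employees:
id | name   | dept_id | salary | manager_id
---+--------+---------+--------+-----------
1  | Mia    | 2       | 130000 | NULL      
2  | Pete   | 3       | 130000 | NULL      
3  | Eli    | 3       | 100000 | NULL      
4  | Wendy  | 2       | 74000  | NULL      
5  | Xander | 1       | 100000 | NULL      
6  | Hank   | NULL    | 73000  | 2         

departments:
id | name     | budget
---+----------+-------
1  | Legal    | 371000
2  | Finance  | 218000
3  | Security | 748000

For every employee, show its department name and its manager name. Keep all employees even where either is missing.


Two LEFT JOINs from the same base table employees: one to departments via dept_id, one to employees itself via manager_id. Both are LEFT so every employee is preserved.
Match against departments:
  - employee 1 (Mia): dept_id=2 -> matches Finance
  - employee 2 (Pete): dept_id=3 -> matches Security
  - employee 3 (Eli): dept_id=3 -> matches Security
  - employee 4 (Wendy): dept_id=2 -> matches Finance
  - employee 5 (Xander): dept_id=1 -> matches Legal
  - employee 6 (Hank): dept_id=NULL, no match -> kept with NULL
Match against employees (self):
  - employee 1 (Mia): manager_id=NULL -> NULL
  - employee 2 (Pete): manager_id=NULL -> NULL
  - employee 3 (Eli): manager_id=NULL -> NULL
  - employee 4 (Wendy): manager_id=NULL -> NULL
  - employee 5 (Xander): manager_id=NULL -> NULL
  - employee 6 (Hank): manager_id=2 -> Pete

SQL:
SELECT a.name, b.name AS department, c.name AS manager
FROM employees a
LEFT JOIN departments b ON a.dept_id = b.id
LEFT JOIN employees c ON a.manager_id = c.id

Result:
name   | department | manager
-------+------------+--------
Mia    | Finance    | NULL   
Pete   | Security   | NULL   
Eli    | Security   | NULL   
Wendy  | Finance    | NULL   
Xander | Legal      | NULL   
Hank   | NULL       | Pete   


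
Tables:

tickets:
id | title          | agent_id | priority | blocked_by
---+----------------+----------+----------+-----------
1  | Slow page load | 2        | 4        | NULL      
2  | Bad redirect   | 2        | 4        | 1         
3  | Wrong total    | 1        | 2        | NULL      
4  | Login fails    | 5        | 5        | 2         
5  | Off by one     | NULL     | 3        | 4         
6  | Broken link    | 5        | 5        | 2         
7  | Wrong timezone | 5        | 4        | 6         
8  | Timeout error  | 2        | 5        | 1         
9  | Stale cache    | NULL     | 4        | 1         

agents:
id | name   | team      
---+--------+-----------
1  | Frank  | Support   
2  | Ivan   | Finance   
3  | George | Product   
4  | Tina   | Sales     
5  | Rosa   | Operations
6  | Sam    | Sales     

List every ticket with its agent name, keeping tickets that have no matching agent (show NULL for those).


LEFT JOIN keeps every row from tickets (the left table); where agent_id has no match in agents, the agent columns become NULL. Walk through each ticket:
  - ticket 1 (Slow page load): agent_id=2 -> matches Ivan
  - ticket 2 (Bad redirect): agent_id=2 -> matches Ivan
  - ticket 3 (Wrong total): agent_id=1 -> matches Frank
  - ticket 4 (Login fails): agent_id=5 -> matches Rosa
  - ticket 5 (Off by one): agent_id=NULL, no match -> kept with NULL
  - ticket 6 (Broken link): agent_id=5 -> matches Rosa
  - ticket 7 (Wrong timezone): agent_id=5 -> matches Rosa
  - ticket 8 (Timeout error): agent_id=2 -> matches Ivan
  - ticket 9 (Stale cache): agent_id=NULL, no match -> kept with NULL
All 9 rows appear; 2 have NULL agent.

SQL:
SELECT a.title, b.name AS agent
FROM tickets a
LEFT JOIN agents b ON a.agent_id = b.id

Result:
title          | agent
---------------+------
Slow page load | Ivan 
Bad redirect   | Ivan 
Wrong total    | Frank
Login fails    | Rosa 
Off by one     | NULL 
Broken link    | Rosa 
Wrong timezone | Rosa 
Timeout error  | Ivan 
Stale cache    | NULL 


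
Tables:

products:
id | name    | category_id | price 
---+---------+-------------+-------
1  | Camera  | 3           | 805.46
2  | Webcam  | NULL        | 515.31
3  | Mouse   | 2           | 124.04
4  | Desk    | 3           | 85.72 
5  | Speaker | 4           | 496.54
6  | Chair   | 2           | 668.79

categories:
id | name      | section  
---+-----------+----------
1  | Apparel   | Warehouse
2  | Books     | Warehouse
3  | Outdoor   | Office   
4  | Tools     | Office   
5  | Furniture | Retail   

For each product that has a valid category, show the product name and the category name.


INNER JOIN keeps only products rows whose category_id matches an id in categories. Walk through each product:
  - product 1 (Camera): category_id=3 -> matches Outdoor
  - product 2 (Webcam): category_id=NULL, no match -> dropped
  - product 3 (Mouse): category_id=2 -> matches Books
  - product 4 (Desk): category_id=3 -> matches Outdoor
  - product 5 (Speaker): category_id=4 -> matches Tools
  - product 6 (Chair): category_id=2 -> matches Books
So 1 of 6 rows is dropped.

SQL:
SELECT a.name, b.name AS category
FROM products a
INNER JOIN categories b ON a.category_id = b.id

Result:
name    | category
--------+---------
Camera  | Outdoor 
Mouse   | Books   
Desk    | Outdoor 
Speaker | Tools   
Chair   | Books   


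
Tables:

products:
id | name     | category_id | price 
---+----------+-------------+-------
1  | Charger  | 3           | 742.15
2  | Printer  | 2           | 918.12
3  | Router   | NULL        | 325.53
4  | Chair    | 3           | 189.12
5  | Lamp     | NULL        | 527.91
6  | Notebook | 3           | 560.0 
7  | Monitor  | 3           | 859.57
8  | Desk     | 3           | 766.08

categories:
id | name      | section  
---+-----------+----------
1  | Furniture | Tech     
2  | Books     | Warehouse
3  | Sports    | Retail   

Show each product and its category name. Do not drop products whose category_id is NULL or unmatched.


LEFT JOIN keeps every row from products (the left table); where category_id has no match in categories, the category columns become NULL. Walk through each product:
  - product 1 (Charger): category_id=3 -> matches Sports
  - product 2 (Printer): category_id=2 -> matches Books
  - product 3 (Router): category_id=NULL, no match -> kept with NULL
  - product 4 (Chair): category_id=3 -> matches Sports
  - product 5 (Lamp): category_id=NULL, no match -> kept with NULL
  - product 6 (Notebook): category_id=3 -> matches Sports
  - product 7 (Monitor): category_id=3 -> matches Sports
  - product 8 (Desk): category_id=3 -> matches Sports
All 8 rows appear; 2 have NULL category.

SQL:
SELECT a.name, b.name AS category
FROM products a
LEFT JOIN categories b ON a.category_id = b.id

Result:
name     | category
---------+---------
Charger  | Sports  
Printer  | Books   
Router   | NULL    
Chair    | Sports  
Lamp     | NULL    
Notebook | Sports  
Monitor  | Sports  
Desk     | Sports  


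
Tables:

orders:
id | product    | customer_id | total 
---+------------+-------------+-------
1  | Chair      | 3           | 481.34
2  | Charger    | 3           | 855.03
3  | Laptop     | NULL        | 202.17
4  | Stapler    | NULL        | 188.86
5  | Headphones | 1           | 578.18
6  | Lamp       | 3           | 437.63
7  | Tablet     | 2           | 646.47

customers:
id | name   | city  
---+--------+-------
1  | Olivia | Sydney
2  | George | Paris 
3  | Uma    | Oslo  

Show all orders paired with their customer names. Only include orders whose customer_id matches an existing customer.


INNER JOIN keeps only orders rows whose customer_id matches an id in customers. Walk through each order:
  - order 1 (Chair): customer_id=3 -> matches Uma
  - order 2 (Charger): customer_id=3 -> matches Uma
  - order 3 (Laptop): customer_id=NULL, no match -> dropped
  - order 4 (Stapler): customer_id=NULL, no match -> dropped
  - order 5 (Headphones): customer_id=1 -> matches Olivia
  - order 6 (Lamp): customer_id=3 -> matches Uma
  - order 7 (Tablet): customer_id=2 -> matches George
So 2 of 7 rows are dropped.

SQL:
SELECT a.product, b.name AS customer
FROM orders a
INNER JOIN customers b ON a.customer_id = b.id

Result:
product    | customer
-----------+---------
Chair      | Uma     
Charger    | Uma     
Headphones | Olivia  
Lamp       | Uma     
Tablet     | George  


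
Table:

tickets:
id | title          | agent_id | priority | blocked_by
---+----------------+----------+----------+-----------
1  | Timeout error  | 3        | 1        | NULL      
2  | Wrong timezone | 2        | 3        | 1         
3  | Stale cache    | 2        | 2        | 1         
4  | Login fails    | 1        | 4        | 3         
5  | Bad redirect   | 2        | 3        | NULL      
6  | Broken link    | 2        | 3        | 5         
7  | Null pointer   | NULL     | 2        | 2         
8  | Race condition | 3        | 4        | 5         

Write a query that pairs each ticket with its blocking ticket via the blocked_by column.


This is a self-join: tickets is joined to a second copy of itself, matching each row's blocked_by to another row's id. Use LEFT JOIN so rows with blocked_by=NULL are kept.
  - ticket 1 (Timeout error): blocked_by=NULL -> NULL
  - ticket 2 (Wrong timezone): blocked_by=1 -> Timeout error
  - ticket 3 (Stale cache): blocked_by=1 -> Timeout error
  - ticket 4 (Login fails): blocked_by=3 -> Stale cache
  - ticket 5 (Bad redirect): blocked_by=NULL -> NULL
  - ticket 6 (Broken link): blocked_by=5 -> Bad redirect
  - ticket 7 (Null pointer): blocked_by=2 -> Wrong timezone
  - ticket 8 (Race condition): blocked_by=5 -> Bad redirect

SQL:
SELECT a.title AS item, b.title AS blocked_by
FROM tickets a
LEFT JOIN tickets b ON a.blocked_by = b.id

Result:
item           | blocked_by    
---------------+---------------
Timeout error  | NULL          
Wrong timezone | Timeout error 
Stale cache    | Timeout error 
Login fails    | Stale cache   
Bad redirect   | NULL          
Broken link    | Bad redirect  
Null pointer   | Wrong timezone
Race condition | Bad redirect  


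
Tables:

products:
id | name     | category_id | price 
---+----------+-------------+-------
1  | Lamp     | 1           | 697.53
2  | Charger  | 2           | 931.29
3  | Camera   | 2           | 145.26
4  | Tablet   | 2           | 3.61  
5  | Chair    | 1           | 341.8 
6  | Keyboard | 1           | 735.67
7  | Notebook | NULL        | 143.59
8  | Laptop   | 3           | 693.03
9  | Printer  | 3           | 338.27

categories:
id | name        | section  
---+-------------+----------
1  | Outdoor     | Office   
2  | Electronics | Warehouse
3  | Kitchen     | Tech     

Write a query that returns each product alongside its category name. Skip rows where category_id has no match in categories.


INNER JOIN keeps only products rows whose category_id matches an id in categories. Walk through each product:
  - product 1 (Lamp): category_id=1 -> matches Outdoor
  - product 2 (Charger): category_id=2 -> matches Electronics
  - product 3 (Camera): category_id=2 -> matches Electronics
  - product 4 (Tablet): category_id=2 -> matches Electronics
  - product 5 (Chair): category_id=1 -> matches Outdoor
  - product 6 (Keyboard): category_id=1 -> matches Outdoor
  - product 7 (Notebook): category_id=NULL, no match -> dropped
  - product 8 (Laptop): category_id=3 -> matches Kitchen
  - product 9 (Printer): category_id=3 -> matches Kitchen
So 1 of 9 rows is dropped.

SQL:
SELECT a.name, b.name AS category
FROM products a
INNER JOIN categories b ON a.category_id = b.id

Result:
name     | category   
---------+------------
Lamp     | Outdoor    
Charger  | Electronics
Camera   | Electronics
Tablet   | Electronics
Chair    | Outdoor    
Keyboard | Outdoor    
Laptop   | Kitchen    
Printer  | Kitchen    


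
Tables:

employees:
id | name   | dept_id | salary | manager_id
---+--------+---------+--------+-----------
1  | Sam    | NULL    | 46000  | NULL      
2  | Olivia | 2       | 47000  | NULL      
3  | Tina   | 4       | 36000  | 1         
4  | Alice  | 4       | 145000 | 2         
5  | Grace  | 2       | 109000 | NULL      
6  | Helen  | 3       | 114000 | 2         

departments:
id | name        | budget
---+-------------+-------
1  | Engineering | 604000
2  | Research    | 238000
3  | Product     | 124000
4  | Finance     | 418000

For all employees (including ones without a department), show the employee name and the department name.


LEFT JOIN keeps every row from employees (the left table); where dept_id has no match in departments, the department columns become NULL. Walk through each employee:
  - employee 1 (Sam): dept_id=NULL, no match -> kept with NULL
  - employee 2 (Olivia): dept_id=2 -> matches Research
  - employee 3 (Tina): dept_id=4 -> matches Finance
  - employee 4 (Alice): dept_id=4 -> matches Finance
  - employee 5 (Grace): dept_id=2 -> matches Research
  - employee 6 (Helen): dept_id=3 -> matches Product
All 6 rows appear; 1 has NULL department.

SQL:
SELECT a.name, b.name AS department
FROM employees a
LEFT JOIN departments b ON a.dept_id = b.id

Result:
name   | department
-------+-----------
Sam    | NULL      
Olivia | Research  
Tina   | Finance   
Alice  | Finance   
Grace  | Research  
Helen  | Product   


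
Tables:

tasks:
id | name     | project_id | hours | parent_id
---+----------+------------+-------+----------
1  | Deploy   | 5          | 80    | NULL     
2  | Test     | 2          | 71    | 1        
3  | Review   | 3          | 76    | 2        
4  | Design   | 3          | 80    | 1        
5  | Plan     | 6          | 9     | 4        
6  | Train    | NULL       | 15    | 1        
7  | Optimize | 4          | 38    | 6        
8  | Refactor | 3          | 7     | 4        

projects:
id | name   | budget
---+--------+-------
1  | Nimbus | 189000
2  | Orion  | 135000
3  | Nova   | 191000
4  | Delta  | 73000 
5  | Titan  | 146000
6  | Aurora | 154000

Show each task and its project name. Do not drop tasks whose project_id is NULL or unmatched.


LEFT JOIN keeps every row from tasks (the left table); where project_id has no match in projects, the project columns become NULL. Walk through each task:
  - task 1 (Deploy): project_id=5 -> matches Titan
  - task 2 (Test): project_id=2 -> matches Orion
  - task 3 (Review): project_id=3 -> matches Nova
  - task 4 (Design): project_id=3 -> matches Nova
  - task 5 (Plan): project_id=6 -> matches Aurora
  - task 6 (Train): project_id=NULL, no match -> kept with NULL
  - task 7 (Optimize): project_id=4 -> matches Delta
  - task 8 (Refactor): project_id=3 -> matches Nova
All 8 rows appear; 1 has NULL project.

SQL:
SELECT a.name, b.name AS project
FROM tasks a
LEFT JOIN projects b ON a.project_id = b.id

Result:
name     | project
---------+--------
Deploy   | Titan  
Test     | Orion  
Review   | Nova   
Design   | Nova   
Plan     | Aurora 
Train    | NULL   
Optimize | Delta  
Refactor | Nova   


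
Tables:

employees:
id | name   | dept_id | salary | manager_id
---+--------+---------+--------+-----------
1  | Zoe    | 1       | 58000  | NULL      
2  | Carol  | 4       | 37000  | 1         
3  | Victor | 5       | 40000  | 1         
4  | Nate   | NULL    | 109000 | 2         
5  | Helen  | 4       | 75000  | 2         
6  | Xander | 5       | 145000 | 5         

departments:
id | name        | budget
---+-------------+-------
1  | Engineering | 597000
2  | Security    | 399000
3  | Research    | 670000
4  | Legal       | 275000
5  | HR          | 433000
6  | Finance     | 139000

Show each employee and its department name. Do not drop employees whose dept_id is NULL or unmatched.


LEFT JOIN keeps every row from employees (the left table); where dept_id has no match in departments, the department columns become NULL. Walk through each employee:
  - employee 1 (Zoe): dept_id=1 -> matches Engineering
  - employee 2 (Carol): dept_id=4 -> matches Legal
  - employee 3 (Victor): dept_id=5 -> matches HR
  - employee 4 (Nate): dept_id=NULL, no match -> kept with NULL
  - employee 5 (Helen): dept_id=4 -> matches Legal
  - employee 6 (Xander): dept_id=5 -> matches HR
All 6 rows appear; 1 has NULL department.

SQL:
SELECT a.name, b.name AS department
FROM employees a
LEFT JOIN departments b ON a.dept_id = b.id

Result:
name   | department 
-------+------------
Zoe    | Engineering
Carol  | Legal      
Victor | HR         
Nate   | NULL       
Helen  | Legal      
Xander | HR         


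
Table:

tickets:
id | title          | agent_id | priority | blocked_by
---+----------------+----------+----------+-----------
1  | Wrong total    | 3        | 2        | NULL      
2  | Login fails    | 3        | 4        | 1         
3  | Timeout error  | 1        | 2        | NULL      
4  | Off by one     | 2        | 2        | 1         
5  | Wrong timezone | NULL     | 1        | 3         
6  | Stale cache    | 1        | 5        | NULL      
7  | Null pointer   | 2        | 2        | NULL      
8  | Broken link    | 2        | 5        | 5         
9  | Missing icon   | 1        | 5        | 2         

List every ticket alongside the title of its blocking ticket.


This is a self-join: tickets is joined to a second copy of itself, matching each row's blocked_by to another row's id. Use LEFT JOIN so rows with blocked_by=NULL are kept.
  - ticket 1 (Wrong total): blocked_by=NULL -> NULL
  - ticket 2 (Login fails): blocked_by=1 -> Wrong total
  - ticket 3 (Timeout error): blocked_by=NULL -> NULL
  - ticket 4 (Off by one): blocked_by=1 -> Wrong total
  - ticket 5 (Wrong timezone): blocked_by=3 -> Timeout error
  - ticket 6 (Stale cache): blocked_by=NULL -> NULL
  - ticket 7 (Null pointer): blocked_by=NULL -> NULL
  - ticket 8 (Broken link): blocked_by=5 -> Wrong timezone
  - ticket 9 (Missing icon): blocked_by=2 -> Login fails

SQL:
SELECT a.title AS item, b.title AS blocked_by
FROM tickets a
LEFT JOIN tickets b ON a.blocked_by = b.id

Result:
item           | blocked_by    
---------------+---------------
Wrong total    | NULL          
Login fails    | Wrong total   
Timeout error  | NULL          
Off by one     | Wrong total   
Wrong timezone | Timeout error 
Stale cache    | NULL          
Null pointer   | NULL          
Broken link    | Wrong timezone
Missing icon   | Login fails   


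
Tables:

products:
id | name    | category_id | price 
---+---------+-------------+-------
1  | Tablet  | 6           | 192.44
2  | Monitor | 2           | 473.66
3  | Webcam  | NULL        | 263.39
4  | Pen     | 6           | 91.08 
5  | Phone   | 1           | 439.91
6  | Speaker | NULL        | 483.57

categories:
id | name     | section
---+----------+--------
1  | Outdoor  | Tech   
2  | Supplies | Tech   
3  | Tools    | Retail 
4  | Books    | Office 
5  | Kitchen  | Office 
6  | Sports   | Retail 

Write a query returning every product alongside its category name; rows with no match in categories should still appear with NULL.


LEFT JOIN keeps every row from products (the left table); where category_id has no match in categories, the category columns become NULL. Walk through each product:
  - product 1 (Tablet): category_id=6 -> matches Sports
  - product 2 (Monitor): category_id=2 -> matches Supplies
  - product 3 (Webcam): category_id=NULL, no match -> kept with NULL
  - product 4 (Pen): category_id=6 -> matches Sports
  - product 5 (Phone): category_id=1 -> matches Outdoor
  - product 6 (Speaker): category_id=NULL, no match -> kept with NULL
All 6 rows appear; 2 have NULL category.

SQL:
SELECT a.name, b.name AS category
FROM products a
LEFT JOIN categories b ON a.category_id = b.id

Result:
name    | category
--------+---------
Tablet  | Sports  
Monitor | Supplies
Webcam  | NULL    
Pen     | Sports  
Phone   | Outdoor 
Speaker | NULL    


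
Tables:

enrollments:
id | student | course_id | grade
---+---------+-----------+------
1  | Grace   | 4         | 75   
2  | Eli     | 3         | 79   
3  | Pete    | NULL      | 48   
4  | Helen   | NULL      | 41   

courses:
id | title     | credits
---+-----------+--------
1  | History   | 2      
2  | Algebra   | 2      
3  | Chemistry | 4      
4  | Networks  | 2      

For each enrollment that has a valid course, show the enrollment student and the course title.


INNER JOIN keeps only enrollments rows whose course_id matches an id in courses. Walk through each enrollment:
  - enrollment 1 (Grace): course_id=4 -> matches Networks
  - enrollment 2 (Eli): course_id=3 -> matches Chemistry
  - enrollment 3 (Pete): course_id=NULL, no match -> dropped
  - enrollment 4 (Helen): course_id=NULL, no match -> dropped
So 2 of 4 rows are dropped.

SQL:
SELECT a.student, b.title AS course
FROM enrollments a
INNER JOIN courses b ON a.course_id = b.id

Result:
student | course   
--------+----------
Grace   | Networks 
Eli     | Chemistry


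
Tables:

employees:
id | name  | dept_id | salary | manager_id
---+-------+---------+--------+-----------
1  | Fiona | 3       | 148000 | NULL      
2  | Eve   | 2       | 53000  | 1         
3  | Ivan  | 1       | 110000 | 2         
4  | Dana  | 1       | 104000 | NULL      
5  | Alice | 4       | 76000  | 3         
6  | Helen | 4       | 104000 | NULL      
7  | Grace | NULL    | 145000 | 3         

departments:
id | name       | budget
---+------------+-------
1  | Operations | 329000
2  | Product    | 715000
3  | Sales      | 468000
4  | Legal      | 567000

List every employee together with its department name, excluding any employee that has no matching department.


INNER JOIN keeps only employees rows whose dept_id matches an id in departments. Walk through each employee:
  - employee 1 (Fiona): dept_id=3 -> matches Sales
  - employee 2 (Eve): dept_id=2 -> matches Product
  - employee 3 (Ivan): dept_id=1 -> matches Operations
  - employee 4 (Dana): dept_id=1 -> matches Operations
  - employee 5 (Alice): dept_id=4 -> matches Legal
  - employee 6 (Helen): dept_id=4 -> matches Legal
  - employee 7 (Grace): dept_id=NULL, no match -> dropped
So 1 of 7 rows is dropped.

SQL:
SELECT a.name, b.name AS department
FROM employees a
INNER JOIN departments b ON a.dept_id = b.id

Result:
name  | department
------+-----------
Fiona | Sales     
Eve   | Product   
Ivan  | Operations
Dana  | Operations
Alice | Legal     
Helen | Legal     


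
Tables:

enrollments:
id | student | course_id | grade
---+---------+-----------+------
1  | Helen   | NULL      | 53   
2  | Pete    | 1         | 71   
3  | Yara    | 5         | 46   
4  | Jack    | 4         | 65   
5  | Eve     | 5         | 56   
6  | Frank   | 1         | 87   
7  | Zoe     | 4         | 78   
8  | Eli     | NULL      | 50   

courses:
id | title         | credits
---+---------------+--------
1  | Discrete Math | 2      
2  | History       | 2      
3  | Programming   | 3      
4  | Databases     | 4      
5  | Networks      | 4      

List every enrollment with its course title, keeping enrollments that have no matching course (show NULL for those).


LEFT JOIN keeps every row from enrollments (the left table); where course_id has no match in courses, the course columns become NULL. Walk through each enrollment:
  - enrollment 1 (Helen): course_id=NULL, no match -> kept with NULL
  - enrollment 2 (Pete): course_id=1 -> matches Discrete Math
  - enrollment 3 (Yara): course_id=5 -> matches Networks
  - enrollment 4 (Jack): course_id=4 -> matches Databases
  - enrollment 5 (Eve): course_id=5 -> matches Networks
  - enrollment 6 (Frank): course_id=1 -> matches Discrete Math
  - enrollment 7 (Zoe): course_id=4 -> matches Databases
  - enrollment 8 (Eli): course_id=NULL, no match -> kept with NULL
All 8 rows appear; 2 have NULL course.

SQL:
SELECT a.student, b.title AS course
FROM enrollments a
LEFT JOIN courses b ON a.course_id = b.id

Result:
student | course       
--------+--------------
Helen   | NULL         
Pete    | Discrete Math
Yara    | Networks     
Jack    | Databases    
Eve     | Networks     
Frank   | Discrete Math
Zoe     | Databases    
Eli     | NULL         


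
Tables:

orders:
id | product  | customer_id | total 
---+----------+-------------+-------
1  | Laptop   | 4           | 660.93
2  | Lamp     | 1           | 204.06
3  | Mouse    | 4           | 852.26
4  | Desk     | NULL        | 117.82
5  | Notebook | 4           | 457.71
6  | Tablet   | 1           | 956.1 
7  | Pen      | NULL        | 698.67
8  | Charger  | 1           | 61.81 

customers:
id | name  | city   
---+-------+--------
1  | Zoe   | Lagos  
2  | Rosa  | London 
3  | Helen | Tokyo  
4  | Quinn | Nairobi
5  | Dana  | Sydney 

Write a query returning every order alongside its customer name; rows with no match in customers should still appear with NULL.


LEFT JOIN keeps every row from orders (the left table); where customer_id has no match in customers, the customer columns become NULL. Walk through each order:
  - order 1 (Laptop): customer_id=4 -> matches Quinn
  - order 2 (Lamp): customer_id=1 -> matches Zoe
  - order 3 (Mouse): customer_id=4 -> matches Quinn
  - order 4 (Desk): customer_id=NULL, no match -> kept with NULL
  - order 5 (Notebook): customer_id=4 -> matches Quinn
  - order 6 (Tablet): customer_id=1 -> matches Zoe
  - order 7 (Pen): customer_id=NULL, no match -> kept with NULL
  - order 8 (Charger): customer_id=1 -> matches Zoe
All 8 rows appear; 2 have NULL customer.

SQL:
SELECT a.product, b.name AS customer
FROM orders a
LEFT JOIN customers b ON a.customer_id = b.id

Result:
product  | customer
---------+---------
Laptop   | Quinn   
Lamp     | Zoe     
Mouse    | Quinn   
Desk     | NULL    
Notebook | Quinn   
Tablet   | Zoe     
Pen      | NULL    
Charger  | Zoe     


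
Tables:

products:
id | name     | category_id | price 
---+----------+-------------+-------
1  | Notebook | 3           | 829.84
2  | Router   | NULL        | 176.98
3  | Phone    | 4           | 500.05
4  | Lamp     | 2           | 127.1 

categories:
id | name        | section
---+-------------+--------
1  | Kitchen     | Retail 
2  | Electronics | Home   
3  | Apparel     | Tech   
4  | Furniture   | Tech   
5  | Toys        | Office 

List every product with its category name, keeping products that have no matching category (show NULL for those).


LEFT JOIN keeps every row from products (the left table); where category_id has no match in categories, the category columns become NULL. Walk through each product:
  - product 1 (Notebook): category_id=3 -> matches Apparel
  - product 2 (Router): category_id=NULL, no match -> kept with NULL
  - product 3 (Phone): category_id=4 -> matches Furniture
  - product 4 (Lamp): category_id=2 -> matches Electronics
All 4 rows appear; 1 has NULL category.

SQL:
SELECT a.name, b.name AS category
FROM products a
LEFT JOIN categories b ON a.category_id = b.id

Result:
name     | category   
---------+------------
Notebook | Apparel    
Router   | NULL       
Phone    | Furniture  
Lamp     | Electronics


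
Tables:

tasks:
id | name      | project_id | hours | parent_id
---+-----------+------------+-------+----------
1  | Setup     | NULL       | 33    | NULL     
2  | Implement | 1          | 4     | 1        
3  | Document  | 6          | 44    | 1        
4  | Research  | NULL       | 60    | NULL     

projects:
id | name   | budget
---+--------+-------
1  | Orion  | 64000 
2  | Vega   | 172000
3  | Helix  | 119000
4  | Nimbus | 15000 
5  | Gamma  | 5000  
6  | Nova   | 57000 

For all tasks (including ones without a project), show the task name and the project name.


LEFT JOIN keeps every row from tasks (the left table); where project_id has no match in projects, the project columns become NULL. Walk through each task:
  - task 1 (Setup): project_id=NULL, no match -> kept with NULL
  - task 2 (Implement): project_id=1 -> matches Orion
  - task 3 (Document): project_id=6 -> matches Nova
  - task 4 (Research): project_id=NULL, no match -> kept with NULL
All 4 rows appear; 2 have NULL project.

SQL:
SELECT a.name, b.name AS project
FROM tasks a
LEFT JOIN projects b ON a.project_id = b.id

Result:
name      | project
----------+--------
Setup     | NULL   
Implement | Orion  
Document  | Nova   
Research  | NULL   


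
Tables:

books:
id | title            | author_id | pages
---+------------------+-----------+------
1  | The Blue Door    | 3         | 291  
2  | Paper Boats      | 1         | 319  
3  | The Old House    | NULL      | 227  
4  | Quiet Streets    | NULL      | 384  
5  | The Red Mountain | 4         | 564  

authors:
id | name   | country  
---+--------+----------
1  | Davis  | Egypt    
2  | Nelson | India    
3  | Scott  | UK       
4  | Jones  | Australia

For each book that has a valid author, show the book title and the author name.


INNER JOIN keeps only books rows whose author_id matches an id in authors. Walk through each book:
  - book 1 (The Blue Door): author_id=3 -> matches Scott
  - book 2 (Paper Boats): author_id=1 -> matches Davis
  - book 3 (The Old House): author_id=NULL, no match -> dropped
  - book 4 (Quiet Streets): author_id=NULL, no match -> dropped
  - book 5 (The Red Mountain): author_id=4 -> matches Jones
So 2 of 5 rows are dropped.

SQL:
SELECT a.title, b.name AS author
FROM books a
INNER JOIN authors b ON a.author_id = b.id

Result:
title            | author
-----------------+-------
The Blue Door    | Scott 
Paper Boats      | Davis 
The Red Mountain | Jones 


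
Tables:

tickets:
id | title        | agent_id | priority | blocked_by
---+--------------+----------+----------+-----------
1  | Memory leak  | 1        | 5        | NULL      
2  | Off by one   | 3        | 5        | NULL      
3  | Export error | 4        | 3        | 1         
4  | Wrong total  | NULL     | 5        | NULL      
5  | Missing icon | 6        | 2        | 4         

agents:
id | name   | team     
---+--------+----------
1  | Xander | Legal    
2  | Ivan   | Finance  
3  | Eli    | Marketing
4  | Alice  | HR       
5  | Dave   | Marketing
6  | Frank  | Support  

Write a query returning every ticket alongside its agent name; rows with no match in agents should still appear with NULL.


LEFT JOIN keeps every row from tickets (the left table); where agent_id has no match in agents, the agent columns become NULL. Walk through each ticket:
  - ticket 1 (Memory leak): agent_id=1 -> matches Xander
  - ticket 2 (Off by one): agent_id=3 -> matches Eli
  - ticket 3 (Export error): agent_id=4 -> matches Alice
  - ticket 4 (Wrong total): agent_id=NULL, no match -> kept with NULL
  - ticket 5 (Missing icon): agent_id=6 -> matches Frank
All 5 rows appear; 1 has NULL agent.

SQL:
SELECT a.title, b.name AS agent
FROM tickets a
LEFT JOIN agents b ON a.agent_id = b.id

Result:
title        | agent 
-------------+-------
Memory leak  | Xander
Off by one   | Eli   
Export error | Alice 
Wrong total  | NULL  
Missing icon | Frank 


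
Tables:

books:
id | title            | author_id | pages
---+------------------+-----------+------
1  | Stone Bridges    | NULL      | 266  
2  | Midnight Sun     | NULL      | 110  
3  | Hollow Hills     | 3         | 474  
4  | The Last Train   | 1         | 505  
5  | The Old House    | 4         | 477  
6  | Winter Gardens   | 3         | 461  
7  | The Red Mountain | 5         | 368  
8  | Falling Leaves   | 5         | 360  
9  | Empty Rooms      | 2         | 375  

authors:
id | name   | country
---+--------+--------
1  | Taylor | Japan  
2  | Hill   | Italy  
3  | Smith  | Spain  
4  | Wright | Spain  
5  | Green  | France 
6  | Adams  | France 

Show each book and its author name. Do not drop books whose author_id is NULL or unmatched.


LEFT JOIN keeps every row from books (the left table); where author_id has no match in authors, the author columns become NULL. Walk through each book:
  - book 1 (Stone Bridges): author_id=NULL, no match -> kept with NULL
  - book 2 (Midnight Sun): author_id=NULL, no match -> kept with NULL
  - book 3 (Hollow Hills): author_id=3 -> matches Smith
  - book 4 (The Last Train): author_id=1 -> matches Taylor
  - book 5 (The Old House): author_id=4 -> matches Wright
  - book 6 (Winter Gardens): author_id=3 -> matches Smith
  - book 7 (The Red Mountain): author_id=5 -> matches Green
  - book 8 (Falling Leaves): author_id=5 -> matches Green
  - book 9 (Empty Rooms): author_id=2 -> matches Hill
All 9 rows appear; 2 have NULL author.

SQL:
SELECT a.title, b.name AS author
FROM books a
LEFT JOIN authors b ON a.author_id = b.id

Result:
title            | author
-----------------+-------
Stone Bridges    | NULL  
Midnight Sun     | NULL  
Hollow Hills     | Smith 
The Last Train   | Taylor
The Old House    | Wright
Winter Gardens   | Smith 
The Red Mountain | Green 
Falling Leaves   | Green 
Empty Rooms      | Hill  


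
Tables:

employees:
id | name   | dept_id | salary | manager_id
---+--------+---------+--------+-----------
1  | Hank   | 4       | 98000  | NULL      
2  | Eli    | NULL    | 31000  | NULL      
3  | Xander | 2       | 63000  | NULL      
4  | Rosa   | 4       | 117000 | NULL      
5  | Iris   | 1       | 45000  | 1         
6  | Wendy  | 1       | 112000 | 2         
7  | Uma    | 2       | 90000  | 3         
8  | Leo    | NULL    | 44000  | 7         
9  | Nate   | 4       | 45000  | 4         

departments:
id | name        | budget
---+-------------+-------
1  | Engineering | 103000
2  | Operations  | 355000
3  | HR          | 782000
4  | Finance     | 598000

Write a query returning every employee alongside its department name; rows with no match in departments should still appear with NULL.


LEFT JOIN keeps every row from employees (the left table); where dept_id has no match in departments, the department columns become NULL. Walk through each employee:
  - employee 1 (Hank): dept_id=4 -> matches Finance
  - employee 2 (Eli): dept_id=NULL, no match -> kept with NULL
  - employee 3 (Xander): dept_id=2 -> matches Operations
  - employee 4 (Rosa): dept_id=4 -> matches Finance
  - employee 5 (Iris): dept_id=1 -> matches Engineering
  - employee 6 (Wendy): dept_id=1 -> matches Engineering
  - employee 7 (Uma): dept_id=2 -> matches Operations
  - employee 8 (Leo): dept_id=NULL, no match -> kept with NULL
  - employee 9 (Nate): dept_id=4 -> matches Finance
All 9 rows appear; 2 have NULL department.

SQL:
SELECT a.name, b.name AS department
FROM employees a
LEFT JOIN departments b ON a.dept_id = b.id

Result:
name   | department 
-------+------------
Hank   | Finance    
Eli    | NULL       
Xander | Operations 
Rosa   | Finance    
Iris   | Engineering
Wendy  | Engineering
Uma    | Operations 
Leo    | NULL       
Nate   | Finance    
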